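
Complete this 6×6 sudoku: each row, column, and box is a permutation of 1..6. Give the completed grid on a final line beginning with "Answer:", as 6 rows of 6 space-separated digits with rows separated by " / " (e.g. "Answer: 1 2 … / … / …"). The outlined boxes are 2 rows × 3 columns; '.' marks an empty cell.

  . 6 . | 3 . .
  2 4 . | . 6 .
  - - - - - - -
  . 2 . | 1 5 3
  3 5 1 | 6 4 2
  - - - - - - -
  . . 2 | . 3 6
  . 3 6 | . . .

Step 1. [r2c4∈{5}] only 5 remains possible at r2c4 ⇒ r2c4=5.
Step 2. [r1c1∈{1,5}] across box 1, 1 lands solely at r1c1, so r1c1=1.
Step 3. [r6c6∈{1,4,5}] in col 6, 5 fits only at r6c6. So r6c6=5.
Step 4. [r6c1∈{4}] r6c1 is down to just 4, so r6c1=4.
Step 5. [r6c4∈{2}] r6c4 is down to just 2, so r6c4=2.
Step 6. [r5c4∈{4}] r5c4 has the single candidate 4. So r5c4=4.
Step 7. [r2c3∈{3}] nothing but 3 survives at r2c3, so r2c3=3.
Step 8. [r1c3∈{5}] only 5 remains possible at r1c3 ⇒ r1c3=5.
Step 9. [r1c6∈{4}] r1c6's peers cover all but 4, so r1c6=4.
Step 10. [r1c5∈{2}] r1c5 is down to just 2. So r1c5=2.
Step 11. [r2c6∈{1}] r2c6 has the single candidate 1 ⇒ r2c6=1.
Step 12. [r3c1∈{6}] only 6 remains possible at r3c1. So r3c1=6.
Step 13. [r5c2∈{1}] r5c2 is down to just 1 ⇒ r5c2=1.
Step 14. [r3c3∈{4}] r3c3's peers cover all but 4, so r3c3=4.
Step 15. [r6c5∈{1}] nothing but 1 survives at r6c5 ⇒ r6c5=1.
Step 16. [r5c1∈{5}] r5c1's peers cover all but 5 ⇒ r5c1=5.

Answer: 1 6 5 3 2 4 / 2 4 3 5 6 1 / 6 2 4 1 5 3 / 3 5 1 6 4 2 / 5 1 2 4 3 6 / 4 3 6 2 1 5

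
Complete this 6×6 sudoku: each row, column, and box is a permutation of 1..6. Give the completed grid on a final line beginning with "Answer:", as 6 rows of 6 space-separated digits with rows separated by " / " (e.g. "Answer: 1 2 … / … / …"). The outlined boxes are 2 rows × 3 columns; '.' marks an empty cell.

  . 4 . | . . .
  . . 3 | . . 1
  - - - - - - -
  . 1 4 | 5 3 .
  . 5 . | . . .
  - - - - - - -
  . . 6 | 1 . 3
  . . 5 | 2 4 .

Step 1. [r2c2∈{2,6}] 6 has one home in col 2: r2c2, so r2c2=6.
Step 2. [r1c6∈{2,5,6}] 5 has one home in col 6: r1c6, so r1c6=5.
Step 3. [r4c3∈{2}] r4c3's peers cover all but 2. So r4c3=2.
Step 4. [r6c1∈{1,3}] across row 6, 1 lands solely at r6c1 ⇒ r6c1=1.
Step 5. [r1c1∈{2}] nothing but 2 survives at r1c1. So r1c1=2.
Step 6. [r6c6∈{6}] nothing but 6 survives at r6c6. So r6c6=6.
Step 7. [r1c5∈{6}] r1c5 has the single candidate 6 ⇒ r1c5=6.
Step 8. [r4c4∈{4,6}] 6 has one home in col 4: r4c4 ⇒ r4c4=6.
Step 9. [r5c1∈{4}] r5c1's peers cover all but 4. So r5c1=4.
Step 10. [r1c4∈{3}] nothing but 3 survives at r1c4, so r1c4=3.
Step 11. [r2c1∈{5}] r2c1's peers cover all but 5 ⇒ r2c1=5.
Step 12. [r3c6∈{2}] r3c6 is down to just 2 ⇒ r3c6=2.
Step 13. [r1c3∈{1}] r1c3's peers cover all but 1. So r1c3=1.
Step 14. [r2c5∈{2}] r2c5's peers cover all but 2. So r2c5=2.
Step 15. [r4c5∈{1}] r4c5's peers cover all but 1, so r4c5=1.
Step 16. [r4c6∈{4}] only 4 remains possible at r4c6, so r4c6=4.
Step 17. [r4c1∈{3}] r4c1 has the single candidate 3 ⇒ r4c1=3.
Step 18. [r2c4∈{4}] r2c4's peers cover all but 4, so r2c4=4.
Step 19. [r5c5∈{5}] r5c5 has the single candidate 5. So r5c5=5.
Step 20. [r3c1∈{6}] r3c1's peers cover all but 6. So r3c1=6.
Step 21. [r6c2∈{3}] r6c2 is down to just 3 ⇒ r6c2=3.
Step 22. [r5c2∈{2}] only 2 remains possible at r5c2, so r5c2=2.

Answer: 2 4 1 3 6 5 / 5 6 3 4 2 1 / 6 1 4 5 3 2 / 3 5 2 6 1 4 / 4 2 6 1 5 3 / 1 3 5 2 4 6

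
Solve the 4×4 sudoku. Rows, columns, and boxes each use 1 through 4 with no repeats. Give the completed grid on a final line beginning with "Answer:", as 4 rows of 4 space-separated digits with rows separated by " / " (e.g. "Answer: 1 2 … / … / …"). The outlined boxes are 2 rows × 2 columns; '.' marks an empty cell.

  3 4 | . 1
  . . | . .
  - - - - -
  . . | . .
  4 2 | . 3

Step 1. [r2c1∈{1,2}] in col 1, 2 fits only at r2c1. So r2c1=2.
Step 2. [r2c4∈{4}] only 4 remains possible at r2c4. So r2c4=4.
Step 3. [r3c3∈{1,2,4}] r3c3 is the only open cell in row 3 admitting 4, so r3c3=4.
Step 4. [r2c2∈{1}] only 1 remains possible at r2c2, so r2c2=1.
Step 5. [r3c2∈{3}] only 3 remains possible at r3c2, so r3c2=3.
Step 6. [r1c3∈{2}] r1c3 has the single candidate 2, so r1c3=2.
Step 7. [r3c1∈{1}] r3c1 has the single candidate 1. So r3c1=1.
Step 8. [r2c3∈{3}] only 3 remains possible at r2c3. So r2c3=3.
Step 9. [r3c4∈{2}] r3c4's peers cover all but 2. So r3c4=2.
Step 10. [r4c3∈{1}] only 1 remains possible at r4c3, so r4c3=1.

Answer: 3 4 2 1 / 2 1 3 4 / 1 3 4 2 / 4 2 1 3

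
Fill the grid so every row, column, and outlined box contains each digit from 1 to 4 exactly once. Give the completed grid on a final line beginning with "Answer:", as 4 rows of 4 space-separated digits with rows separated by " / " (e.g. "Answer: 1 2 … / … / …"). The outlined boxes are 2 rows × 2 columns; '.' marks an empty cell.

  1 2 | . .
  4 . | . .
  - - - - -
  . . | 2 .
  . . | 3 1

Step 1. [r2c2∈{3}] nothing but 3 survives at r2c2 ⇒ r2c2=3.
Step 2. [r3c4∈{4}] r3c4's peers cover all but 4 ⇒ r3c4=4.
Step 3. [r1c3∈{4}] r1c3's peers cover all but 4. So r1c3=4.
Step 4. [r3c1∈{3}] r3c1 is down to just 3, so r3c1=3.
Step 5. [r2c3∈{1}] r2c3 has the single candidate 1, so r2c3=1.
Step 6. [r4c2∈{4}] nothing but 4 survives at r4c2, so r4c2=4.
Step 7. [r4c1∈{2}] r4c1's peers cover all but 2, so r4c1=2.
Step 8. [r3c2∈{1}] r3c2's peers cover all but 1 ⇒ r3c2=1.
Step 9. [r2c4∈{2}] only 2 remains possible at r2c4 ⇒ r2c4=2.
Step 10. [r1c4∈{3}] only 3 remains possible at r1c4. So r1c4=3.

Answer: 1 2 4 3 / 4 3 1 2 / 3 1 2 4 / 2 4 3 1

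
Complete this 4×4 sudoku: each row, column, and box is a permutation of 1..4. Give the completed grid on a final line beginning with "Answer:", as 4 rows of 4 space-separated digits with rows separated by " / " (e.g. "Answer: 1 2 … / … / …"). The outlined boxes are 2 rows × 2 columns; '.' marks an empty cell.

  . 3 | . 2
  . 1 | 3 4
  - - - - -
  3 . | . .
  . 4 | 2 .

Step 1. [r3c4∈{1}] only 1 remains possible at r3c4 ⇒ r3c4=1.
Step 2. [r1c3∈{1}] only 1 remains possible at r1c3 ⇒ r1c3=1.
Step 3. [r4c1∈{1}] only 1 remains possible at r4c1, so r4c1=1.
Step 4. [r3c3∈{4}] r3c3 has the single candidate 4, so r3c3=4.
Step 5. [r1c1∈{4}] nothing but 4 survives at r1c1, so r1c1=4.
Step 6. [r3c2∈{2}] r3c2's peers cover all but 2. So r3c2=2.
Step 7. [r4c4∈{3}] r4c4 is down to just 3. So r4c4=3.
Step 8. [r2c1∈{2}] r2c1's peers cover all but 2, so r2c1=2.

Answer: 4 3 1 2 / 2 1 3 4 / 3 2 4 1 / 1 4 2 3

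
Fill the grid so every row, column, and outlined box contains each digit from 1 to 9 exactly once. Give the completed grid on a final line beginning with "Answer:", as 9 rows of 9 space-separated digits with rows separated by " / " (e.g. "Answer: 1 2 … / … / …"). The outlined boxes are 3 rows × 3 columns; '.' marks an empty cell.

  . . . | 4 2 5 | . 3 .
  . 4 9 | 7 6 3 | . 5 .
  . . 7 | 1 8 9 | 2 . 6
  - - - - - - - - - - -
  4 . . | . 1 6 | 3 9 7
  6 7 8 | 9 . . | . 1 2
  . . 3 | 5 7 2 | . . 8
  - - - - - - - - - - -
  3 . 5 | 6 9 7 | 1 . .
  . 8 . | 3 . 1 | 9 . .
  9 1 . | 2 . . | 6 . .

Step 1. [r7c9∈{4}] r7c9 is down to just 4 ⇒ r7c9=4.
Step 2. [r7c2∈{2}] r7c2's peers cover all but 2, so r7c2=2.
Step 3. [r1c3∈{1,6}] col 3 places 1 nowhere but r1c3 ⇒ r1c3=1.
Step 4. [r5c6∈{4}] nothing but 4 survives at r5c6, so r5c6=4.
Step 5. [r8c9∈{5}] r8c9 has the single candidate 5. So r8c9=5.
Step 6. [r9c3∈{4}] r9c3 has the single candidate 4, so r9c3=4.
Step 7. [r1c1∈{8}] r1c1's peers cover all but 8 ⇒ r1c1=8.
Step 8. [r9c8∈{7,8}] across row 9, 7 lands solely at r9c8 ⇒ r9c8=7.
Step 9. [r3c8∈{4}] r3c8's peers cover all but 4. So r3c8=4.
Step 10. [r3c1∈{5}] nothing but 5 survives at r3c1, so r3c1=5.
Step 11. [r9c5∈{5}] r9c5's peers cover all but 5 ⇒ r9c5=5.
Step 12. [r9c9∈{3}] nothing but 3 survives at r9c9. So r9c9=3.
Step 13. [r1c9∈{9}] nothing but 9 survives at r1c9 ⇒ r1c9=9.
Step 14. [r8c8∈{2}] r8c8 is down to just 2, so r8c8=2.
Step 15. [r4c2∈{5}] nothing but 5 survives at r4c2 ⇒ r4c2=5.
Step 16. [r2c9∈{1}] only 1 remains possible at r2c9, so r2c9=1.
Step 17. [r8c1∈{7}] nothing but 7 survives at r8c1 ⇒ r8c1=7.
Step 18. [r9c6∈{8}] nothing but 8 survives at r9c6 ⇒ r9c6=8.
Step 19. [r2c1∈{2}] r2c1 has the single candidate 2, so r2c1=2.
Step 20. [r8c3∈{6}] r8c3 is down to just 6, so r8c3=6.
Step 21. [r4c3∈{2}] only 2 remains possible at r4c3 ⇒ r4c3=2.
Step 22. [r1c2∈{6}] only 6 remains possible at r1c2 ⇒ r1c2=6.
Step 23. [r5c5∈{3}] r5c5's peers cover all but 3 ⇒ r5c5=3.
Step 24. [r6c2∈{9}] r6c2 has the single candidate 9 ⇒ r6c2=9.
Step 25. [r6c8∈{6}] r6c8's peers cover all but 6. So r6c8=6.
Step 26. [r4c4∈{8}] r4c4 has the single candidate 8. So r4c4=8.
Step 27. [r5c7∈{5}] r5c7's peers cover all but 5 ⇒ r5c7=5.
Step 28. [r6c1∈{1}] only 1 remains possible at r6c1. So r6c1=1.
Step 29. [r6c7∈{4}] r6c7 is down to just 4. So r6c7=4.
Step 30. [r7c8∈{8}] r7c8 is down to just 8, so r7c8=8.
Step 31. [r3c2∈{3}] r3c2's peers cover all but 3. So r3c2=3.
Step 32. [r8c5∈{4}] nothing but 4 survives at r8c5 ⇒ r8c5=4.
Step 33. [r2c7∈{8}] nothing but 8 survives at r2c7, so r2c7=8.
Step 34. [r1c7∈{7}] nothing but 7 survives at r1c7 ⇒ r1c7=7.

Answer: 8 6 1 4 2 5 7 3 9 / 2 4 9 7 6 3 8 5 1 / 5 3 7 1 8 9 2 4 6 / 4 5 2 8 1 6 3 9 7 / 6 7 8 9 3 4 5 1 2 / 1 9 3 5 7 2 4 6 8 / 3 2 5 6 9 7 1 8 4 / 7 8 6 3 4 1 9 2 5 / 9 1 4 2 5 8 6 7 3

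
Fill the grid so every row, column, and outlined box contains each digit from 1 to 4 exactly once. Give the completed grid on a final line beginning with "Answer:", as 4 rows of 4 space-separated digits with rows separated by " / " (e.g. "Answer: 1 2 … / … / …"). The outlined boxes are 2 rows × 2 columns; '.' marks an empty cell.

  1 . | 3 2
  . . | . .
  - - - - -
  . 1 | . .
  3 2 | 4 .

Step 1. [r2c4∈{1,4}] in col 4, 4 fits only at r2c4. So r2c4=4.
Step 2. [r4c4∈{1}] nothing but 1 survives at r4c4 ⇒ r4c4=1.
Step 3. [r3c4∈{3}] nothing but 3 survives at r3c4 ⇒ r3c4=3.
Step 4. [r3c3∈{2}] r3c3 is down to just 2, so r3c3=2.
Step 5. [r2c3∈{1}] r2c3's peers cover all but 1 ⇒ r2c3=1.
Step 6. [r1c2∈{4}] r1c2's peers cover all but 4, so r1c2=4.
Step 7. [r2c2∈{3}] nothing but 3 survives at r2c2, so r2c2=3.
Step 8. [r3c1∈{4}] nothing but 4 survives at r3c1, so r3c1=4.
Step 9. [r2c1∈{2}] r2c1 is down to just 2. So r2c1=2.

Answer: 1 4 3 2 / 2 3 1 4 / 4 1 2 3 / 3 2 4 1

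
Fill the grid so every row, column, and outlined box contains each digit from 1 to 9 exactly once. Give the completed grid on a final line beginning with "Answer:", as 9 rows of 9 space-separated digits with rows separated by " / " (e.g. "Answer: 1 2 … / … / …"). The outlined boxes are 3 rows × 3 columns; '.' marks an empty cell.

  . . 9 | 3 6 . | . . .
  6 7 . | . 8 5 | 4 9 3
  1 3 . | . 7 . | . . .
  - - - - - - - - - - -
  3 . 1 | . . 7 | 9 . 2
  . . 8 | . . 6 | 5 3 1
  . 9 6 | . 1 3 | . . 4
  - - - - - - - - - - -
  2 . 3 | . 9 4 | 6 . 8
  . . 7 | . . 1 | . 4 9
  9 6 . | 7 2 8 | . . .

Step 1. [r1c6∈{2}] nothing but 2 survives at r1c6. So r1c6=2.
Step 2. [r7c4∈{5}] r7c4 has the single candidate 5, so r7c4=5.
Step 3. [r5c5∈{4}] r5c5 is down to just 4 ⇒ r5c5=4.
Step 4. [r3c8∈{2,5,6,8}] across col 8, 2 lands solely at r3c8, so r3c8=2.
Step 5. [r6c1∈{5,7}] across row 6, 5 lands solely at r6c1. So r6c1=5.
Step 6. [r9c9∈{5}] r9c9 has the single candidate 5 ⇒ r9c9=5.
Step 7. [r1c8∈{1,5,7,8}] in col 8, 5 fits only at r1c8. So r1c8=5.
Step 8. [r1c7∈{1,7,8}] in row 1, 1 fits only at r1c7 ⇒ r1c7=1.
Step 9. [r1c1∈{4,8}] 4 has one home in col 1: r1c1, so r1c1=4.
Step 10. [r5c4∈{2,9}] 9 has one home in row 5: r5c4. So r5c4=9.
Step 11. [r7c8∈{1,7}] row 7 places 7 nowhere but r7c8 ⇒ r7c8=7.
Step 12. [r6c8∈{8}] nothing but 8 survives at r6c8, so r6c8=8.
Step 13. [r9c7∈{3}] r9c7's peers cover all but 3. So r9c7=3.
Step 14. [r8c1∈{8}] only 8 remains possible at r8c1. So r8c1=8.
Step 15. [r3c7∈{8}] r3c7's peers cover all but 8. So r3c7=8.
Step 16. [r4c4∈{8}] r4c4's peers cover all but 8. So r4c4=8.
Step 17. [r9c3∈{4}] r9c3 has the single candidate 4 ⇒ r9c3=4.
Step 18. [r8c5∈{3}] only 3 remains possible at r8c5. So r8c5=3.
Step 19. [r4c5∈{5}] only 5 remains possible at r4c5. So r4c5=5.
Step 20. [r8c2∈{5}] r8c2 is down to just 5, so r8c2=5.
Step 21. [r8c7∈{2}] r8c7 is down to just 2. So r8c7=2.
Step 22. [r3c4∈{4}] r3c4 has the single candidate 4 ⇒ r3c4=4.
Step 23. [r8c4∈{6}] only 6 remains possible at r8c4, so r8c4=6.
Step 24. [r3c3∈{5}] r3c3 has the single candidate 5, so r3c3=5.
Step 25. [r5c1∈{7}] r5c1's peers cover all but 7. So r5c1=7.
Step 26. [r4c8∈{6}] r4c8 is down to just 6, so r4c8=6.
Step 27. [r1c2∈{8}] r1c2's peers cover all but 8, so r1c2=8.
Step 28. [r7c2∈{1}] r7c2's peers cover all but 1, so r7c2=1.
Step 29. [r9c8∈{1}] r9c8 has the single candidate 1 ⇒ r9c8=1.
Step 30. [r2c4∈{1}] only 1 remains possible at r2c4. So r2c4=1.
Step 31. [r1c9∈{7}] r1c9 has the single candidate 7. So r1c9=7.
Step 32. [r6c4∈{2}] r6c4 is down to just 2 ⇒ r6c4=2.
Step 33. [r4c2∈{4}] r4c2 is down to just 4, so r4c2=4.
Step 34. [r5c2∈{2}] only 2 remains possible at r5c2, so r5c2=2.
Step 35. [r3c6∈{9}] r3c6 is down to just 9. So r3c6=9.
Step 36. [r6c7∈{7}] nothing but 7 survives at r6c7, so r6c7=7.
Step 37. [r2c3∈{2}] nothing but 2 survives at r2c3. So r2c3=2.
Step 38. [r3c9∈{6}] r3c9 has the single candidate 6. So r3c9=6.

Answer: 4 8 9 3 6 2 1 5 7 / 6 7 2 1 8 5 4 9 3 / 1 3 5 4 7 9 8 2 6 / 3 4 1 8 5 7 9 6 2 / 7 2 8 9 4 6 5 3 1 / 5 9 6 2 1 3 7 8 4 / 2 1 3 5 9 4 6 7 8 / 8 5 7 6 3 1 2 4 9 / 9 6 4 7 2 8 3 1 5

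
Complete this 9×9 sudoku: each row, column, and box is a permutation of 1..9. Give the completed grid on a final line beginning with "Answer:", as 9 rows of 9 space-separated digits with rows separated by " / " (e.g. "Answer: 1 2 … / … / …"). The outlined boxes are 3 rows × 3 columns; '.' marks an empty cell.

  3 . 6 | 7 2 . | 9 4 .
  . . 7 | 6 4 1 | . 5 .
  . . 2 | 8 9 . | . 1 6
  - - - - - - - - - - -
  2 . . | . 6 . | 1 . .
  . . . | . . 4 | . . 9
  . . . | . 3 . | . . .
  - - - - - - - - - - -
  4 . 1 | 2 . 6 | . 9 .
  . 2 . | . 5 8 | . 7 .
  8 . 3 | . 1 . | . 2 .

Step 1. [r5c7∈{2,3,5,6,7,8}] across row 5, 2 lands solely at r5c7 ⇒ r5c7=2.
Step 2. [r1c9∈{8}] r1c9 has the single candidate 8, so r1c9=8.
Step 3. [r8c3∈{9}] r8c3's peers cover all but 9, so r8c3=9.
Step 4. [r3c1∈{5}] r3c1 has the single candidate 5 ⇒ r3c1=5.
Step 5. [r2c7∈{3}] r2c7 has the single candidate 3. So r2c7=3.
Step 6. [r2c2∈{8,9}] in row 2, 8 fits only at r2c2 ⇒ r2c2=8.
Step 7. [r8c1∈{6}] r8c1's peers cover all but 6 ⇒ r8c1=6.
Step 8. [r8c7∈{4}] r8c7's peers cover all but 4, so r8c7=4.
Step 9. [r9c9∈{5}] r9c9 is down to just 5 ⇒ r9c9=5.
Step 10. [r6c7∈{5,6,7,8}] in col 7, 5 fits only at r6c7, so r6c7=5.
Step 11. [r9c2∈{7}] nothing but 7 survives at r9c2. So r9c2=7.
Step 12. [r9c6∈{9}] r9c6 is down to just 9 ⇒ r9c6=9.
Step 13. [r5c5∈{7,8}] col 5 places 8 nowhere but r5c5 ⇒ r5c5=8.
Step 14. [r5c3∈{5}] r5c3's peers cover all but 5 ⇒ r5c3=5.
Step 15. [r5c4∈{1}] r5c4 is down to just 1. So r5c4=1.
Step 16. [r6c1∈{1,7,9}] 1 has one home in col 1: r6c1 ⇒ r6c1=1.
Step 17. [r7c9∈{3}] r7c9's peers cover all but 3, so r7c9=3.
Step 18. [r3c2∈{4}] r3c2's peers cover all but 4 ⇒ r3c2=4.
Step 19. [r4c4∈{5,9}] r4c4 is the only open cell in col 4 admitting 5 ⇒ r4c4=5.
Step 20. [r4c6∈{7}] r4c6 has the single candidate 7 ⇒ r4c6=7.
Step 21. [r4c9∈{4}] r4c9 has the single candidate 4 ⇒ r4c9=4.
Step 22. [r4c2∈{3,9}] r4c2 is the only open cell in row 4 admitting 9, so r4c2=9.
Step 23. [r5c2∈{3,6}] 3 has one home in col 2: r5c2 ⇒ r5c2=3.
Step 24. [r4c3∈{8}] nothing but 8 survives at r4c3. So r4c3=8.
Step 25. [r5c8∈{6}] r5c8 has the single candidate 6 ⇒ r5c8=6.
Step 26. [r4c8∈{3}] only 3 remains possible at r4c8. So r4c8=3.
Step 27. [r6c8∈{8}] r6c8 has the single candidate 8, so r6c8=8.
Step 28. [r1c6∈{5}] nothing but 5 survives at r1c6, so r1c6=5.
Step 29. [r2c9∈{2}] r2c9's peers cover all but 2. So r2c9=2.
Step 30. [r3c7∈{7}] only 7 remains possible at r3c7. So r3c7=7.
Step 31. [r1c2∈{1}] nothing but 1 survives at r1c2. So r1c2=1.
Step 32. [r8c4∈{3}] r8c4 is down to just 3 ⇒ r8c4=3.
Step 33. [r9c4∈{4}] r9c4 is down to just 4. So r9c4=4.
Step 34. [r9c7∈{6}] only 6 remains possible at r9c7. So r9c7=6.
Step 35. [r6c9∈{7}] nothing but 7 survives at r6c9. So r6c9=7.
Step 36. [r2c1∈{9}] r2c1's peers cover all but 9. So r2c1=9.
Step 37. [r6c4∈{9}] r6c4 has the single candidate 9 ⇒ r6c4=9.
Step 38. [r6c6∈{2}] r6c6 is down to just 2, so r6c6=2.
Step 39. [r7c2∈{5}] r7c2 is down to just 5 ⇒ r7c2=5.
Step 40. [r3c6∈{3}] nothing but 3 survives at r3c6. So r3c6=3.
Step 41. [r7c5∈{7}] r7c5 is down to just 7. So r7c5=7.
Step 42. [r5c1∈{7}] r5c1 has the single candidate 7 ⇒ r5c1=7.
Step 43. [r7c7∈{8}] r7c7's peers cover all but 8, so r7c7=8.
Step 44. [r6c3∈{4}] r6c3 has the single candidate 4, so r6c3=4.
Step 45. [r6c2∈{6}] only 6 remains possible at r6c2. So r6c2=6.
Step 46. [r8c9∈{1}] only 1 remains possible at r8c9. So r8c9=1.

Answer: 3 1 6 7 2 5 9 4 8 / 9 8 7 6 4 1 3 5 2 / 5 4 2 8 9 3 7 1 6 / 2 9 8 5 6 7 1 3 4 / 7 3 5 1 8 4 2 6 9 / 1 6 4 9 3 2 5 8 7 / 4 5 1 2 7 6 8 9 3 / 6 2 9 3 5 8 4 7 1 / 8 7 3 4 1 9 6 2 5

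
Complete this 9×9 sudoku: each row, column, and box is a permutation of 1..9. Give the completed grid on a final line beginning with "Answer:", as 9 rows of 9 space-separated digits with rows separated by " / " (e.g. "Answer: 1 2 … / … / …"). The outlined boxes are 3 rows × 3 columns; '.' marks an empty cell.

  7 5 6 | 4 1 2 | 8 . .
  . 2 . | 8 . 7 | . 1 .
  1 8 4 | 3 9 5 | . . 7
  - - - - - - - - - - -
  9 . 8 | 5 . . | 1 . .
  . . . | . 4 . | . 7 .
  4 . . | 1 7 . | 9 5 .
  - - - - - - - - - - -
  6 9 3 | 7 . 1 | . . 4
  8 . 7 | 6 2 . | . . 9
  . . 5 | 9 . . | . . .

Step 1. [r1c9∈{3}] only 3 remains possible at r1c9. So r1c9=3.
Step 2. [r8c8∈{3}] nothing but 3 survives at r8c8. So r8c8=3.
Step 3. [r5c7∈{2,3,6}] in col 7, 3 fits only at r5c7, so r5c7=3.
Step 4. [r9c1∈{2}] r9c1's peers cover all but 2 ⇒ r9c1=2.
Step 5. [r9c9∈{1,6,8}] in col 9, 1 fits only at r9c9, so r9c9=1.
Step 6. [r2c5∈{6}] r2c5's peers cover all but 6 ⇒ r2c5=6.
Step 7. [r4c5∈{3}] only 3 remains possible at r4c5 ⇒ r4c5=3.
Step 8. [r4c6∈{6}] only 6 remains possible at r4c6, so r4c6=6.
Step 9. [r6c6∈{8}] r6c6 is down to just 8. So r6c6=8.
Step 10. [r4c9∈{2}] only 2 remains possible at r4c9. So r4c9=2.
Step 11. [r9c5∈{8}] nothing but 8 survives at r9c5 ⇒ r9c5=8.
Step 12. [r9c8∈{6}] r9c8's peers cover all but 6 ⇒ r9c8=6.
Step 13. [r8c2∈{1,4}] r8c2 is the only open cell in row 8 admitting 1 ⇒ r8c2=1.
Step 14. [r6c9∈{6}] r6c9's peers cover all but 6 ⇒ r6c9=6.
Step 15. [r8c7∈{5}] r8c7 is down to just 5. So r8c7=5.
Step 16. [r7c7∈{2}] nothing but 2 survives at r7c7. So r7c7=2.
Step 17. [r8c6∈{4}] r8c6 has the single candidate 4. So r8c6=4.
Step 18. [r5c4∈{2}] r5c4's peers cover all but 2, so r5c4=2.
Step 19. [r6c3∈{2}] nothing but 2 survives at r6c3 ⇒ r6c3=2.
Step 20. [r5c1∈{5}] nothing but 5 survives at r5c1. So r5c1=5.
Step 21. [r5c2∈{6}] only 6 remains possible at r5c2 ⇒ r5c2=6.
Step 22. [r5c6∈{9}] r5c6 is down to just 9, so r5c6=9.
Step 23. [r5c3∈{1}] only 1 remains possible at r5c3, so r5c3=1.
Step 24. [r2c9∈{5}] r2c9 has the single candidate 5. So r2c9=5.
Step 25. [r6c2∈{3}] nothing but 3 survives at r6c2 ⇒ r6c2=3.
Step 26. [r7c8∈{8}] r7c8's peers cover all but 8. So r7c8=8.
Step 27. [r2c7∈{4}] r2c7 has the single candidate 4. So r2c7=4.
Step 28. [r2c3∈{9}] nothing but 9 survives at r2c3, so r2c3=9.
Step 29. [r5c9∈{8}] r5c9 is down to just 8. So r5c9=8.
Step 30. [r2c1∈{3}] r2c1's peers cover all but 3. So r2c1=3.
Step 31. [r9c7∈{7}] r9c7 is down to just 7. So r9c7=7.
Step 32. [r4c2∈{7}] r4c2's peers cover all but 7 ⇒ r4c2=7.
Step 33. [r1c8∈{9}] r1c8 has the single candidate 9 ⇒ r1c8=9.
Step 34. [r3c7∈{6}] only 6 remains possible at r3c7, so r3c7=6.
Step 35. [r3c8∈{2}] only 2 remains possible at r3c8. So r3c8=2.
Step 36. [r4c8∈{4}] only 4 remains possible at r4c8. So r4c8=4.
Step 37. [r9c6∈{3}] r9c6 has the single candidate 3. So r9c6=3.
Step 38. [r9c2∈{4}] r9c2 is down to just 4. So r9c2=4.
Step 39. [r7c5∈{5}] only 5 remains possible at r7c5, so r7c5=5.

Answer: 7 5 6 4 1 2 8 9 3 / 3 2 9 8 6 7 4 1 5 / 1 8 4 3 9 5 6 2 7 / 9 7 8 5 3 6 1 4 2 / 5 6 1 2 4 9 3 7 8 / 4 3 2 1 7 8 9 5 6 / 6 9 3 7 5 1 2 8 4 / 8 1 7 6 2 4 5 3 9 / 2 4 5 9 8 3 7 6 1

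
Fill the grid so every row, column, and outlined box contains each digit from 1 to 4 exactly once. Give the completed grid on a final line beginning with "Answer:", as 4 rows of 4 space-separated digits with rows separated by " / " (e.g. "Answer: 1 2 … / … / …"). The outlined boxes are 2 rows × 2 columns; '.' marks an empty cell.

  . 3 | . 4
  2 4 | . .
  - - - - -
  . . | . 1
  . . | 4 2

Step 1. [r4c1∈{1,3}] 3 has one home in row 4: r4c1. So r4c1=3.
Step 2. [r2c3∈{1,3}] r2c3 is the only open cell in row 2 admitting 1, so r2c3=1.
Step 3. [r2c4∈{3}] r2c4's peers cover all but 3. So r2c4=3.
Step 4. [r1c1∈{1}] r1c1 has the single candidate 1. So r1c1=1.
Step 5. [r4c2∈{1}] r4c2 is down to just 1 ⇒ r4c2=1.
Step 6. [r3c2∈{2}] r3c2 has the single candidate 2, so r3c2=2.
Step 7. [r3c3∈{3}] nothing but 3 survives at r3c3, so r3c3=3.
Step 8. [r1c3∈{2}] r1c3 is down to just 2 ⇒ r1c3=2.
Step 9. [r3c1∈{4}] nothing but 4 survives at r3c1, so r3c1=4.

Answer: 1 3 2 4 / 2 4 1 3 / 4 2 3 1 / 3 1 4 2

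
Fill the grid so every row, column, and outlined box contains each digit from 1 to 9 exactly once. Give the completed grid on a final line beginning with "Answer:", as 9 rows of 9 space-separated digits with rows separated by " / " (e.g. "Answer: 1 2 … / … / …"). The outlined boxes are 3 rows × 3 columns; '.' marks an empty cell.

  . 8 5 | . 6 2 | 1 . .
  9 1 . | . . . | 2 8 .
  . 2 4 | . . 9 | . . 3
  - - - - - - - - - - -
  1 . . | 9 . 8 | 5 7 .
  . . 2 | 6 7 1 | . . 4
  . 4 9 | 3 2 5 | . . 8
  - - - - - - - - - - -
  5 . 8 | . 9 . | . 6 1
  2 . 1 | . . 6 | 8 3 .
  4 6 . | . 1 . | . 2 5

Step 1. [r2c5∈{3,4,5}] across col 5, 3 lands solely at r2c5. So r2c5=3.
Step 2. [r2c4∈{4,5,7}] row 2 places 5 nowhere but r2c4 ⇒ r2c4=5.
Step 3. [r4c2∈{3}] r4c2 is down to just 3 ⇒ r4c2=3.
Step 4. [r7c2∈{7}] nothing but 7 survives at r7c2, so r7c2=7.
Step 5. [r2c3∈{6,7}] col 3 places 7 nowhere but r2c3, so r2c3=7.
Step 6. [r9c6∈{3,7}] r9c6 is the only open cell in col 6 admitting 7, so r9c6=7.
Step 7. [r8c4∈{4}] r8c4 is down to just 4. So r8c4=4.
Step 8. [r6c7∈{6}] nothing but 6 survives at r6c7. So r6c7=6.
Step 9. [r3c4∈{1,7,8}] r3c4 is the only open cell in row 3 admitting 1, so r3c4=1.
Step 10. [r9c7∈{9}] r9c7 has the single candidate 9. So r9c7=9.
Step 11. [r1c9∈{7,9}] across col 9, 9 lands solely at r1c9. So r1c9=9.
Step 12. [r5c1∈{8}] r5c1 has the single candidate 8 ⇒ r5c1=8.
Step 13. [r8c5∈{5}] nothing but 5 survives at r8c5 ⇒ r8c5=5.
Step 14. [r8c9∈{7}] only 7 remains possible at r8c9 ⇒ r8c9=7.
Step 15. [r4c5∈{4}] r4c5 is down to just 4. So r4c5=4.
Step 16. [r4c3∈{6}] only 6 remains possible at r4c3, so r4c3=6.
Step 17. [r7c6∈{3}] only 3 remains possible at r7c6, so r7c6=3.
Step 18. [r3c1∈{6}] r3c1 is down to just 6, so r3c1=6.
Step 19. [r1c1∈{3}] r1c1 has the single candidate 3. So r1c1=3.
Step 20. [r2c6∈{4}] r2c6's peers cover all but 4. So r2c6=4.
Step 21. [r6c1∈{7}] r6c1 has the single candidate 7 ⇒ r6c1=7.
Step 22. [r5c8∈{9}] r5c8 is down to just 9. So r5c8=9.
Step 23. [r7c7∈{4}] nothing but 4 survives at r7c7, so r7c7=4.
Step 24. [r1c4∈{7}] r1c4 has the single candidate 7. So r1c4=7.
Step 25. [r6c8∈{1}] only 1 remains possible at r6c8. So r6c8=1.
Step 26. [r9c4∈{8}] r9c4 has the single candidate 8. So r9c4=8.
Step 27. [r7c4∈{2}] r7c4 is down to just 2 ⇒ r7c4=2.
Step 28. [r3c5∈{8}] r3c5 has the single candidate 8. So r3c5=8.
Step 29. [r8c2∈{9}] nothing but 9 survives at r8c2 ⇒ r8c2=9.
Step 30. [r1c8∈{4}] r1c8 has the single candidate 4, so r1c8=4.
Step 31. [r3c7∈{7}] r3c7 has the single candidate 7, so r3c7=7.
Step 32. [r5c2∈{5}] r5c2 has the single candidate 5, so r5c2=5.
Step 33. [r2c9∈{6}] r2c9's peers cover all but 6. So r2c9=6.
Step 34. [r4c9∈{2}] nothing but 2 survives at r4c9, so r4c9=2.
Step 35. [r3c8∈{5}] r3c8 has the single candidate 5. So r3c8=5.
Step 36. [r5c7∈{3}] only 3 remains possible at r5c7 ⇒ r5c7=3.
Step 37. [r9c3∈{3}] r9c3's peers cover all but 3, so r9c3=3.

Answer: 3 8 5 7 6 2 1 4 9 / 9 1 7 5 3 4 2 8 6 / 6 2 4 1 8 9 7 5 3 / 1 3 6 9 4 8 5 7 2 / 8 5 2 6 7 1 3 9 4 / 7 4 9 3 2 5 6 1 8 / 5 7 8 2 9 3 4 6 1 / 2 9 1 4 5 6 8 3 7 / 4 6 3 8 1 7 9 2 5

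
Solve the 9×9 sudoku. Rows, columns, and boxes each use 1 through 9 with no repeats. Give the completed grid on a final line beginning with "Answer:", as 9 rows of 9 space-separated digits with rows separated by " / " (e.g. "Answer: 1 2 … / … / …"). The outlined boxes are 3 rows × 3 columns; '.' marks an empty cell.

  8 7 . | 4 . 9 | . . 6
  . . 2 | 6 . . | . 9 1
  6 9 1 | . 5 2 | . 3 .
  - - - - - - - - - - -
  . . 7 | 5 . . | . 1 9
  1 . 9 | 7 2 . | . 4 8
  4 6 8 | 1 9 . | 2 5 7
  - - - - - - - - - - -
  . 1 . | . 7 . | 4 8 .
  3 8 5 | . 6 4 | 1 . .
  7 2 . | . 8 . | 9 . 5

Step 1. [r6c6∈{3}] nothing but 3 survives at r6c6 ⇒ r6c6=3.
Step 2. [r8c9∈{2}] r8c9 has the single candidate 2, so r8c9=2.
Step 3. [r4c2∈{3}] nothing but 3 survives at r4c2 ⇒ r4c2=3.
Step 4. [r4c6∈{6,8}] across row 4, 8 lands solely at r4c6, so r4c6=8.
Step 5. [r2c7∈{5,7,8}] r2c7 is the only open cell in row 2 admitting 8. So r2c7=8.
Step 6. [r7c4∈{2,3,9}] across row 7, 2 lands solely at r7c4 ⇒ r7c4=2.
Step 7. [r9c3∈{4,6}] in row 9, 4 fits only at r9c3, so r9c3=4.
Step 8. [r2c2∈{4,5}] 4 has one home in row 2: r2c2, so r2c2=4.
Step 9. [r5c6∈{6}] nothing but 6 survives at r5c6, so r5c6=6.
Step 10. [r1c5∈{1,3}] r1c5 is the only open cell in row 1 admitting 1 ⇒ r1c5=1.
Step 11. [r7c6∈{5}] nothing but 5 survives at r7c6. So r7c6=5.
Step 12. [r9c6∈{1}] only 1 remains possible at r9c6, so r9c6=1.
Step 13. [r4c1∈{2}] r4c1 is down to just 2 ⇒ r4c1=2.
Step 14. [r2c5∈{3}] r2c5's peers cover all but 3. So r2c5=3.
Step 15. [r8c4∈{9}] r8c4 has the single candidate 9 ⇒ r8c4=9.
Step 16. [r7c9∈{3}] nothing but 3 survives at r7c9 ⇒ r7c9=3.
Step 17. [r1c8∈{2}] r1c8 has the single candidate 2, so r1c8=2.
Step 18. [r7c1∈{9}] r7c1 has the single candidate 9. So r7c1=9.
Step 19. [r3c4∈{8}] r3c4's peers cover all but 8. So r3c4=8.
Step 20. [r5c2∈{5}] r5c2's peers cover all but 5 ⇒ r5c2=5.
Step 21. [r3c9∈{4}] r3c9 is down to just 4. So r3c9=4.
Step 22. [r8c8∈{7}] r8c8's peers cover all but 7, so r8c8=7.
Step 23. [r5c7∈{3}] nothing but 3 survives at r5c7 ⇒ r5c7=3.
Step 24. [r1c3∈{3}] only 3 remains possible at r1c3. So r1c3=3.
Step 25. [r4c5∈{4}] nothing but 4 survives at r4c5. So r4c5=4.
Step 26. [r9c4∈{3}] r9c4's peers cover all but 3 ⇒ r9c4=3.
Step 27. [r2c6∈{7}] r2c6's peers cover all but 7, so r2c6=7.
Step 28. [r1c7∈{5}] nothing but 5 survives at r1c7 ⇒ r1c7=5.
Step 29. [r9c8∈{6}] nothing but 6 survives at r9c8. So r9c8=6.
Step 30. [r4c7∈{6}] r4c7 has the single candidate 6. So r4c7=6.
Step 31. [r2c1∈{5}] only 5 remains possible at r2c1. So r2c1=5.
Step 32. [r7c3∈{6}] only 6 remains possible at r7c3. So r7c3=6.
Step 33. [r3c7∈{7}] r3c7's peers cover all but 7, so r3c7=7.

Answer: 8 7 3 4 1 9 5 2 6 / 5 4 2 6 3 7 8 9 1 / 6 9 1 8 5 2 7 3 4 / 2 3 7 5 4 8 6 1 9 / 1 5 9 7 2 6 3 4 8 / 4 6 8 1 9 3 2 5 7 / 9 1 6 2 7 5 4 8 3 / 3 8 5 9 6 4 1 7 2 / 7 2 4 3 8 1 9 6 5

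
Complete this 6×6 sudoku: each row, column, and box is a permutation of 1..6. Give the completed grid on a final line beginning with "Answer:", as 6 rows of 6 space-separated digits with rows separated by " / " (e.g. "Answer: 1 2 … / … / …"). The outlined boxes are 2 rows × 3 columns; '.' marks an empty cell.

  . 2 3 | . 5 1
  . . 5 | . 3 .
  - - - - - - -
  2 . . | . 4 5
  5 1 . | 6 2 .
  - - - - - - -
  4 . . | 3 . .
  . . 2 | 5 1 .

Step 1. [r2c6∈{2,4,6}] r2c6 is the only open cell in box 2 admitting 6 ⇒ r2c6=6.
Step 2. [r5c5∈{6}] nothing but 6 survives at r5c5. So r5c5=6.
Step 3. [r6c1∈{3,6}] across col 1, 3 lands solely at r6c1, so r6c1=3.
Step 4. [r3c3∈{6}] only 6 remains possible at r3c3. So r3c3=6.
Step 5. [r2c4∈{2,4}] in row 2, 2 fits only at r2c4 ⇒ r2c4=2.
Step 6. [r6c6∈{4}] nothing but 4 survives at r6c6 ⇒ r6c6=4.
Step 7. [r6c2∈{6}] only 6 remains possible at r6c2. So r6c2=6.
Step 8. [r1c4∈{4}] nothing but 4 survives at r1c4. So r1c4=4.
Step 9. [r2c1∈{1}] only 1 remains possible at r2c1, so r2c1=1.
Step 10. [r1c1∈{6}] only 6 remains possible at r1c1 ⇒ r1c1=6.
Step 11. [r3c4∈{1}] r3c4 is down to just 1, so r3c4=1.
Step 12. [r4c3∈{4}] r4c3 has the single candidate 4 ⇒ r4c3=4.
Step 13. [r3c2∈{3}] nothing but 3 survives at r3c2 ⇒ r3c2=3.
Step 14. [r5c2∈{5}] r5c2 is down to just 5 ⇒ r5c2=5.
Step 15. [r5c3∈{1}] only 1 remains possible at r5c3 ⇒ r5c3=1.
Step 16. [r4c6∈{3}] nothing but 3 survives at r4c6, so r4c6=3.
Step 17. [r5c6∈{2}] r5c6 has the single candidate 2, so r5c6=2.
Step 18. [r2c2∈{4}] r2c2 is down to just 4, so r2c2=4.

Answer: 6 2 3 4 5 1 / 1 4 5 2 3 6 / 2 3 6 1 4 5 / 5 1 4 6 2 3 / 4 5 1 3 6 2 / 3 6 2 5 1 4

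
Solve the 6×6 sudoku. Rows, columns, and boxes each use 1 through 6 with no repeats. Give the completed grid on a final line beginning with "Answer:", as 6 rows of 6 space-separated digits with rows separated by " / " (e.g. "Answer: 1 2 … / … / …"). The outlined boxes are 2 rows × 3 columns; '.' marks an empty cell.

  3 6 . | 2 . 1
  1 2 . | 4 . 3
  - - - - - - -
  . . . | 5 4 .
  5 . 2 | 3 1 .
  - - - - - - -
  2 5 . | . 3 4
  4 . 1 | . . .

Step 1. [r6c5∈{2,5,6}] across col 5, 2 lands solely at r6c5, so r6c5=2.
Step 2. [r3c3∈{3,6}] r3c3 is the only open cell in col 3 admitting 3. So r3c3=3.
Step 3. [r2c3∈{5}] nothing but 5 survives at r2c3, so r2c3=5.
Step 4. [r6c4∈{6}] r6c4's peers cover all but 6. So r6c4=6.
Step 5. [r4c6∈{6}] only 6 remains possible at r4c6 ⇒ r4c6=6.
Step 6. [r1c5∈{5}] only 5 remains possible at r1c5, so r1c5=5.
Step 7. [r5c4∈{1}] nothing but 1 survives at r5c4, so r5c4=1.
Step 8. [r6c6∈{5}] nothing but 5 survives at r6c6. So r6c6=5.
Step 9. [r2c5∈{6}] r2c5 is down to just 6. So r2c5=6.
Step 10. [r4c2∈{4}] r4c2 is down to just 4 ⇒ r4c2=4.
Step 11. [r3c6∈{2}] r3c6's peers cover all but 2 ⇒ r3c6=2.
Step 12. [r3c2∈{1}] only 1 remains possible at r3c2 ⇒ r3c2=1.
Step 13. [r5c3∈{6}] r5c3 is down to just 6. So r5c3=6.
Step 14. [r1c3∈{4}] r1c3 is down to just 4. So r1c3=4.
Step 15. [r6c2∈{3}] r6c2 is down to just 3. So r6c2=3.
Step 16. [r3c1∈{6}] nothing but 6 survives at r3c1, so r3c1=6.

Answer: 3 6 4 2 5 1 / 1 2 5 4 6 3 / 6 1 3 5 4 2 / 5 4 2 3 1 6 / 2 5 6 1 3 4 / 4 3 1 6 2 5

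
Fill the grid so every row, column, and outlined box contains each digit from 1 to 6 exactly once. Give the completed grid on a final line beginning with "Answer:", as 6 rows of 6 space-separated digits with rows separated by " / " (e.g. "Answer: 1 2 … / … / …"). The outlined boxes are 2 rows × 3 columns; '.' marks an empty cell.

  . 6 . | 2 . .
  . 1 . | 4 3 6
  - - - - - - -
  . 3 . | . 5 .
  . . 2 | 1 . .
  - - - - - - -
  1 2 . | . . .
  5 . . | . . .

Step 1. [r6c2∈{4}] r6c2 is down to just 4, so r6c2=4.
Step 2. [r3c4∈{6}] nothing but 6 survives at r3c4, so r3c4=6.
Step 3. [r4c5∈{4}] r4c5 has the single candidate 4 ⇒ r4c5=4.
Step 4. [r6c4∈{3}] only 3 remains possible at r6c4 ⇒ r6c4=3.
Step 5. [r6c5∈{1,2,6}] r6c5 is the only open cell in col 5 admitting 2, so r6c5=2.
Step 6. [r1c6∈{1,5}] box 2 places 5 nowhere but r1c6 ⇒ r1c6=5.
Step 7. [r1c1∈{3,4}] across col 1, 3 lands solely at r1c1 ⇒ r1c1=3.
Step 8. [r3c1∈{4}] only 4 remains possible at r3c1 ⇒ r3c1=4.
Step 9. [r6c3∈{6}] nothing but 6 survives at r6c3, so r6c3=6.
Step 10. [r5c6∈{4}] r5c6's peers cover all but 4 ⇒ r5c6=4.
Step 11. [r5c4∈{5}] r5c4's peers cover all but 5. So r5c4=5.
Step 12. [r3c6∈{2}] r3c6's peers cover all but 2, so r3c6=2.
Step 13. [r1c5∈{1}] r1c5 is down to just 1 ⇒ r1c5=1.
Step 14. [r3c3∈{1}] nothing but 1 survives at r3c3 ⇒ r3c3=1.
Step 15. [r5c3∈{3}] r5c3's peers cover all but 3, so r5c3=3.
Step 16. [r6c6∈{1}] r6c6 is down to just 1 ⇒ r6c6=1.
Step 17. [r2c1∈{2}] only 2 remains possible at r2c1. So r2c1=2.
Step 18. [r4c2∈{5}] r4c2 is down to just 5 ⇒ r4c2=5.
Step 19. [r1c3∈{4}] nothing but 4 survives at r1c3. So r1c3=4.
Step 20. [r4c6∈{3}] r4c6 is down to just 3, so r4c6=3.
Step 21. [r5c5∈{6}] r5c5 has the single candidate 6. So r5c5=6.
Step 22. [r2c3∈{5}] r2c3's peers cover all but 5 ⇒ r2c3=5.
Step 23. [r4c1∈{6}] only 6 remains possible at r4c1, so r4c1=6.

Answer: 3 6 4 2 1 5 / 2 1 5 4 3 6 / 4 3 1 6 5 2 / 6 5 2 1 4 3 / 1 2 3 5 6 4 / 5 4 6 3 2 1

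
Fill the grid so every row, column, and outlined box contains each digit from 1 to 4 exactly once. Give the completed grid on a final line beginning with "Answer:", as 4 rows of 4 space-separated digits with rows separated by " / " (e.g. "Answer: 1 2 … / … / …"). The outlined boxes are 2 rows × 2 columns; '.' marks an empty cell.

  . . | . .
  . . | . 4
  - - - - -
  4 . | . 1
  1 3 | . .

Step 1. [r1c4∈{2,3}] col 4 places 3 nowhere but r1c4, so r1c4=3.
Step 2. [r1c1∈{2}] nothing but 2 survives at r1c1, so r1c1=2.
Step 3. [r2c3∈{1,2}] r2c3 is the only open cell in row 2 admitting 2. So r2c3=2.
Step 4. [r2c2∈{1}] only 1 remains possible at r2c2. So r2c2=1.
Step 5. [r3c2∈{2}] r3c2 has the single candidate 2. So r3c2=2.
Step 6. [r4c4∈{2}] r4c4 has the single candidate 2 ⇒ r4c4=2.
Step 7. [r3c3∈{3}] r3c3 has the single candidate 3 ⇒ r3c3=3.
Step 8. [r2c1∈{3}] r2c1 has the single candidate 3. So r2c1=3.
Step 9. [r1c2∈{4}] nothing but 4 survives at r1c2 ⇒ r1c2=4.
Step 10. [r4c3∈{4}] nothing but 4 survives at r4c3 ⇒ r4c3=4.
Step 11. [r1c3∈{1}] nothing but 1 survives at r1c3, so r1c3=1.

Answer: 2 4 1 3 / 3 1 2 4 / 4 2 3 1 / 1 3 4 2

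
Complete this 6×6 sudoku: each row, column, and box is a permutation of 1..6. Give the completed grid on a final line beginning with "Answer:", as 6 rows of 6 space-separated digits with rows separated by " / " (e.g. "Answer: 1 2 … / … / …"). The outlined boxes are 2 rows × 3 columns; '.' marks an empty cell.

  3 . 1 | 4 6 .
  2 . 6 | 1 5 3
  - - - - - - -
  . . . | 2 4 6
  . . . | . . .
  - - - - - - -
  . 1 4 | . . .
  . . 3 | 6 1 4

Step 1. [r4c2∈{2,3,4,5,6}] col 2 places 6 nowhere but r4c2. So r4c2=6.
Step 2. [r3c3∈{5}] nothing but 5 survives at r3c3. So r3c3=5.
Step 3. [r5c5∈{2,3}] col 5 places 2 nowhere but r5c5. So r5c5=2.
Step 4. [r5c6∈{5}] nothing but 5 survives at r5c6, so r5c6=5.
Step 5. [r4c4∈{3,5}] 5 has one home in row 4: r4c4 ⇒ r4c4=5.
Step 6. [r4c6∈{1}] r4c6 has the single candidate 1. So r4c6=1.
Step 7. [r1c2∈{5}] r1c2 has the single candidate 5 ⇒ r1c2=5.
Step 8. [r3c2∈{3}] nothing but 3 survives at r3c2 ⇒ r3c2=3.
Step 9. [r1c6∈{2}] r1c6 has the single candidate 2, so r1c6=2.
Step 10. [r5c1∈{6}] only 6 remains possible at r5c1. So r5c1=6.
Step 11. [r2c2∈{4}] nothing but 4 survives at r2c2. So r2c2=4.
Step 12. [r4c5∈{3}] nothing but 3 survives at r4c5. So r4c5=3.
Step 13. [r5c4∈{3}] r5c4's peers cover all but 3, so r5c4=3.
Step 14. [r3c1∈{1}] r3c1 has the single candidate 1, so r3c1=1.
Step 15. [r6c2∈{2}] nothing but 2 survives at r6c2 ⇒ r6c2=2.
Step 16. [r4c3∈{2}] r4c3's peers cover all but 2 ⇒ r4c3=2.
Step 17. [r6c1∈{5}] only 5 remains possible at r6c1, so r6c1=5.
Step 18. [r4c1∈{4}] r4c1's peers cover all but 4 ⇒ r4c1=4.

Answer: 3 5 1 4 6 2 / 2 4 6 1 5 3 / 1 3 5 2 4 6 / 4 6 2 5 3 1 / 6 1 4 3 2 5 / 5 2 3 6 1 4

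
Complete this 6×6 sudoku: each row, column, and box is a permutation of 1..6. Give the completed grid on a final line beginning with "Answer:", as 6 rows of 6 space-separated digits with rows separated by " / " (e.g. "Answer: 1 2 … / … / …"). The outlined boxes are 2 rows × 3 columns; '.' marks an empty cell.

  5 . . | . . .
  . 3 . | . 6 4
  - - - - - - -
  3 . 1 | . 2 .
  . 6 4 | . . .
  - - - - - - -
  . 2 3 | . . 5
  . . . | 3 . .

Step 1. [r4c5∈{1,3,5}] in col 5, 5 fits only at r4c5, so r4c5=5.
Step 2. [r4c4∈{1}] nothing but 1 survives at r4c4, so r4c4=1.
Step 3. [r2c1∈{1,2}] 1 has one home in row 2: r2c1. So r2c1=1.
Step 4. [r5c5∈{1,4}] across row 5, 1 lands solely at r5c5 ⇒ r5c5=1.
Step 5. [r1c4∈{2}] r1c4's peers cover all but 2, so r1c4=2.
Step 6. [r6c5∈{4}] nothing but 4 survives at r6c5, so r6c5=4.
Step 7. [r5c4∈{6}] r5c4 has the single candidate 6, so r5c4=6.
Step 8. [r6c3∈{5,6}] col 3 places 5 nowhere but r6c3 ⇒ r6c3=5.
Step 9. [r1c5∈{3}] r1c5 has the single candidate 3. So r1c5=3.
Step 10. [r1c3∈{6}] only 6 remains possible at r1c3 ⇒ r1c3=6.
Step 11. [r2c4∈{5}] r2c4 is down to just 5. So r2c4=5.
Step 12. [r3c4∈{4}] r3c4 has the single candidate 4. So r3c4=4.
Step 13. [r1c6∈{1}] only 1 remains possible at r1c6. So r1c6=1.
Step 14. [r3c2∈{5}] nothing but 5 survives at r3c2, so r3c2=5.
Step 15. [r3c6∈{6}] only 6 remains possible at r3c6 ⇒ r3c6=6.
Step 16. [r5c1∈{4}] r5c1's peers cover all but 4. So r5c1=4.
Step 17. [r4c1∈{2}] r4c1 is down to just 2. So r4c1=2.
Step 18. [r6c2∈{1}] r6c2's peers cover all but 1 ⇒ r6c2=1.
Step 19. [r2c3∈{2}] r2c3 is down to just 2. So r2c3=2.
Step 20. [r6c6∈{2}] r6c6 has the single candidate 2, so r6c6=2.
Step 21. [r6c1∈{6}] r6c1 is down to just 6, so r6c1=6.
Step 22. [r1c2∈{4}] r1c2 has the single candidate 4, so r1c2=4.
Step 23. [r4c6∈{3}] r4c6 is down to just 3 ⇒ r4c6=3.

Answer: 5 4 6 2 3 1 / 1 3 2 5 6 4 / 3 5 1 4 2 6 / 2 6 4 1 5 3 / 4 2 3 6 1 5 / 6 1 5 3 4 2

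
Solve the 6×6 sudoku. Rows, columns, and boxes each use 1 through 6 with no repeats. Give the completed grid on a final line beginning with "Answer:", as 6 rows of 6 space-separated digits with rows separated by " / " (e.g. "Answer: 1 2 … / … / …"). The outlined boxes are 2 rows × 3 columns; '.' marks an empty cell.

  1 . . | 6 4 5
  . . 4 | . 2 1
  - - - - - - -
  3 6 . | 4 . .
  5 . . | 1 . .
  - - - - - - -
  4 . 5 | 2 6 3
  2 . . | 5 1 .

Step 1. [r4c3∈{2}] r4c3's peers cover all but 2. So r4c3=2.
Step 2. [r6c2∈{3}] r6c2 has the single candidate 3. So r6c2=3.
Step 3. [r4c2∈{4}] only 4 remains possible at r4c2. So r4c2=4.
Step 4. [r4c5∈{3}] only 3 remains possible at r4c5, so r4c5=3.
Step 5. [r4c6∈{6}] r4c6's peers cover all but 6, so r4c6=6.
Step 6. [r1c2∈{2}] only 2 remains possible at r1c2, so r1c2=2.
Step 7. [r3c3∈{1}] only 1 remains possible at r3c3. So r3c3=1.
Step 8. [r6c6∈{4}] only 4 remains possible at r6c6 ⇒ r6c6=4.
Step 9. [r1c3∈{3}] r1c3 is down to just 3 ⇒ r1c3=3.
Step 10. [r3c5∈{5}] r3c5's peers cover all but 5. So r3c5=5.
Step 11. [r3c6∈{2}] nothing but 2 survives at r3c6. So r3c6=2.
Step 12. [r2c4∈{3}] nothing but 3 survives at r2c4 ⇒ r2c4=3.
Step 13. [r6c3∈{6}] r6c3's peers cover all but 6 ⇒ r6c3=6.
Step 14. [r2c1∈{6}] r2c1's peers cover all but 6, so r2c1=6.
Step 15. [r5c2∈{1}] r5c2 is down to just 1, so r5c2=1.
Step 16. [r2c2∈{5}] r2c2's peers cover all but 5. So r2c2=5.

Answer: 1 2 3 6 4 5 / 6 5 4 3 2 1 / 3 6 1 4 5 2 / 5 4 2 1 3 6 / 4 1 5 2 6 3 / 2 3 6 5 1 4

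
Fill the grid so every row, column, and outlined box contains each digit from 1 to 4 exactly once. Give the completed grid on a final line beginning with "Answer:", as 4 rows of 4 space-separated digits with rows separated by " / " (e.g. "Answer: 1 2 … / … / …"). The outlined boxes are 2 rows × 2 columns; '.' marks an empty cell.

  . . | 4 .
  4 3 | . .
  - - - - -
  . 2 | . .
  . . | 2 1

Step 1. [r1c1∈{1,2}] in col 1, 2 fits only at r1c1. So r1c1=2.
Step 2. [r3c3∈{3}] r3c3 is down to just 3 ⇒ r3c3=3.
Step 3. [r2c4∈{2}] r2c4 is down to just 2 ⇒ r2c4=2.
Step 4. [r4c2∈{4}] r4c2 has the single candidate 4. So r4c2=4.
Step 5. [r1c4∈{3}] only 3 remains possible at r1c4, so r1c4=3.
Step 6. [r4c1∈{3}] only 3 remains possible at r4c1, so r4c1=3.
Step 7. [r2c3∈{1}] nothing but 1 survives at r2c3 ⇒ r2c3=1.
Step 8. [r3c1∈{1}] r3c1's peers cover all but 1. So r3c1=1.
Step 9. [r1c2∈{1}] r1c2 is down to just 1. So r1c2=1.
Step 10. [r3c4∈{4}] only 4 remains possible at r3c4. So r3c4=4.

Answer: 2 1 4 3 / 4 3 1 2 / 1 2 3 4 / 3 4 2 1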